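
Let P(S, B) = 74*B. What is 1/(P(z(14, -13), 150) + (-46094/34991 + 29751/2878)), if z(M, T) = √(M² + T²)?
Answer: 100704098/1118723846509 ≈ 9.0017e-5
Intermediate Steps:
1/(P(z(14, -13), 150) + (-46094/34991 + 29751/2878)) = 1/(74*150 + (-46094/34991 + 29751/2878)) = 1/(11100 + (-46094*1/34991 + 29751*(1/2878))) = 1/(11100 + (-46094/34991 + 29751/2878)) = 1/(11100 + 908358709/100704098) = 1/(1118723846509/100704098) = 100704098/1118723846509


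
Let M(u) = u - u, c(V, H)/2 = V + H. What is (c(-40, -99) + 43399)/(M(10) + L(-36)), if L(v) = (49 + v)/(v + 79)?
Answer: 142631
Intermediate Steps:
L(v) = (49 + v)/(79 + v)
c(V, H) = 2*H + 2*V (c(V, H) = 2*(V + H) = 2*(H + V) = 2*H + 2*V)
M(u) = 0
(c(-40, -99) + 43399)/(M(10) + L(-36)) = ((2*(-99) + 2*(-40)) + 43399)/(0 + (49 - 36)/(79 - 36)) = ((-198 - 80) + 43399)/(0 + 13/43) = (-278 + 43399)/(0 + (1/43)*13) = 43121/(0 + 13/43) = 43121/(13/43) = 43121*(43/13) = 142631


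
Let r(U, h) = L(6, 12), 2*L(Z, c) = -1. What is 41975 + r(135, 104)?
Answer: 83949/2 ≈ 41975.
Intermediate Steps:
L(Z, c) = -½ (L(Z, c) = (½)*(-1) = -½)
r(U, h) = -½
41975 + r(135, 104) = 41975 - ½ = 83949/2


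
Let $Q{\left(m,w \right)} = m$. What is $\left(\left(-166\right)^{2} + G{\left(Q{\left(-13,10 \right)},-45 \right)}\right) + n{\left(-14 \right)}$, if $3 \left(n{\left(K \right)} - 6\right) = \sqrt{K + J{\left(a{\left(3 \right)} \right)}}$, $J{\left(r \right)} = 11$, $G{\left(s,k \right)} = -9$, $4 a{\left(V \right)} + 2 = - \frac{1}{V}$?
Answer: $27553 + \frac{i \sqrt{3}}{3} \approx 27553.0 + 0.57735 i$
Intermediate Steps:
$a{\left(V \right)} = - \frac{1}{2} - \frac{1}{4 V}$ ($a{\left(V \right)} = - \frac{1}{2} + \frac{\left(-1\right) \frac{1}{V}}{4} = - \frac{1}{2} - \frac{1}{4 V}$)
$n{\left(K \right)} = 6 + \frac{\sqrt{11 + K}}{3}$ ($n{\left(K \right)} = 6 + \frac{\sqrt{K + 11}}{3} = 6 + \frac{\sqrt{11 + K}}{3}$)
$\left(\left(-166\right)^{2} + G{\left(Q{\left(-13,10 \right)},-45 \right)}\right) + n{\left(-14 \right)} = \left(\left(-166\right)^{2} - 9\right) + \left(6 + \frac{\sqrt{11 - 14}}{3}\right) = \left(27556 - 9\right) + \left(6 + \frac{\sqrt{-3}}{3}\right) = 27547 + \left(6 + \frac{i \sqrt{3}}{3}\right) = 27553 + \frac{i \sqrt{3}}{3}$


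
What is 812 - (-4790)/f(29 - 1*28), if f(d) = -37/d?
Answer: 25254/37 ≈ 682.54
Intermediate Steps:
812 - (-4790)/f(29 - 1*28) = 812 - (-4790)/((-37/(29 - 1*28))) = 812 - (-4790)/((-37/(29 - 28))) = 812 - (-4790)/((-37/1)) = 812 - (-4790)/((-37*1)) = 812 - (-4790)/(-37) = 812 - (-4790)*(-1)/37 = 812 - 1*4790/37 = 812 - 4790/37 = 25254/37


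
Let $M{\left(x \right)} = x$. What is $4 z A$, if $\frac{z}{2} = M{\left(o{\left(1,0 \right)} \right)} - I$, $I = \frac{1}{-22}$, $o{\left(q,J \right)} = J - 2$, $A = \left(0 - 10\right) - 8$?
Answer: $\frac{3096}{11} \approx 281.45$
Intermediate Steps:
$A = -18$ ($A = -10 - 8 = -18$)
$o{\left(q,J \right)} = -2 + J$
$I = - \frac{1}{22} \approx -0.045455$
$z = - \frac{43}{11}$ ($z = 2 \left(\left(-2 + 0\right) - - \frac{1}{22}\right) = 2 \left(-2 + \frac{1}{22}\right) = 2 \left(- \frac{43}{22}\right) = - \frac{43}{11} \approx -3.9091$)
$4 z A = 4 \left(- \frac{43}{11}\right) \left(-18\right) = \left(- \frac{172}{11}\right) \left(-18\right) = \frac{3096}{11}$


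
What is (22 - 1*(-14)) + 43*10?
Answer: 466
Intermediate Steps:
(22 - 1*(-14)) + 43*10 = (22 + 14) + 430 = 36 + 430 = 466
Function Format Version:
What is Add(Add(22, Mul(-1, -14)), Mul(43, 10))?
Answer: 466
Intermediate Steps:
Add(Add(22, Mul(-1, -14)), Mul(43, 10)) = Add(Add(22, 14), 430) = Add(36, 430) = 466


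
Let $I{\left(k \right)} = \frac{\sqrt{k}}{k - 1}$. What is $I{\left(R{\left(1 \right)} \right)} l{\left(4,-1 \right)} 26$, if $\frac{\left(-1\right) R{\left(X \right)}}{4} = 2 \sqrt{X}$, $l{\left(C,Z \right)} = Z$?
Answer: $\frac{52 i \sqrt{2}}{9} \approx 8.171 i$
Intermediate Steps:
$R{\left(X \right)} = - 8 \sqrt{X}$ ($R{\left(X \right)} = - 4 \cdot 2 \sqrt{X} = - 8 \sqrt{X}$)
$I{\left(k \right)} = \frac{\sqrt{k}}{-1 + k}$
$I{\left(R{\left(1 \right)} \right)} l{\left(4,-1 \right)} 26 = \frac{\sqrt{- 8 \sqrt{1}}}{-1 - 8 \sqrt{1}} \left(-1\right) 26 = \frac{\sqrt{\left(-8\right) 1}}{-1 - 8} \left(-1\right) 26 = \frac{\sqrt{-8}}{-1 - 8} \left(-1\right) 26 = \frac{2 i \sqrt{2}}{-9} \left(-1\right) 26 = 2 i \sqrt{2} \left(- \frac{1}{9}\right) \left(-1\right) 26 = - \frac{2 i \sqrt{2}}{9} \left(-1\right) 26 = \frac{2 i \sqrt{2}}{9} \cdot 26 = \frac{52 i \sqrt{2}}{9}$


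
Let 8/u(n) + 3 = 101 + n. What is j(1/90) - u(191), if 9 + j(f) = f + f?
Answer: -117116/13005 ≈ -9.0055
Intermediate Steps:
j(f) = -9 + 2*f (j(f) = -9 + (f + f) = -9 + 2*f)
u(n) = 8/(98 + n) (u(n) = 8/(-3 + (101 + n)) = 8/(98 + n))
j(1/90) - u(191) = (-9 + 2/90) - 8/(98 + 191) = (-9 + 2*(1/90)) - 8/289 = (-9 + 1/45) - 8/289 = -404/45 - 1*8/289 = -404/45 - 8/289 = -117116/13005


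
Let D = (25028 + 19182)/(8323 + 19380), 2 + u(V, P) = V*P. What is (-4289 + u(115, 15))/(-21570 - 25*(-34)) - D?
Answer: -422472651/287003080 ≈ -1.4720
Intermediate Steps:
u(V, P) = -2 + P*V (u(V, P) = -2 + V*P = -2 + P*V)
D = 44210/27703 ≈ 1.5959
(-4289 + u(115, 15))/(-21570 - 25*(-34)) - D = (-4289 + (-2 + 15*115))/(-21570 - 25*(-34)) - 1*44210/27703 = (-4289 + (-2 + 1725))/(-21570 + 850) - 44210/27703 = (-4289 + 1723)/(-20720) - 44210/27703 = -2566*(-1/20720) - 44210/27703 = 1283/10360 - 44210/27703 = -422472651/287003080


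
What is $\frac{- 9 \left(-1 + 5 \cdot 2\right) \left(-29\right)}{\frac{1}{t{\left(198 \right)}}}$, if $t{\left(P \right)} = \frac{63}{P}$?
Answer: $\frac{16443}{22} \approx 747.41$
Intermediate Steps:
$\frac{- 9 \left(-1 + 5 \cdot 2\right) \left(-29\right)}{\frac{1}{t{\left(198 \right)}}} = \frac{- 9 \left(-1 + 5 \cdot 2\right) \left(-29\right)}{\frac{1}{63 \cdot \frac{1}{198}}} = \frac{- 9 \left(-1 + 10\right) \left(-29\right)}{\frac{1}{63 \cdot \frac{1}{198}}} = \frac{\left(-9\right) 9 \left(-29\right)}{\frac{1}{\frac{7}{22}}} = \frac{\left(-81\right) \left(-29\right)}{\frac{22}{7}} = 2349 \cdot \frac{7}{22} = \frac{16443}{22}$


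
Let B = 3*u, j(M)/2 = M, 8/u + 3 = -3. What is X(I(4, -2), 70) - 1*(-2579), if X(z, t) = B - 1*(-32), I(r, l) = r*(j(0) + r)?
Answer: 2607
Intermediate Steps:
u = -4/3 (u = 8/(-3 - 3) = 8/(-6) = 8*(-1/6) = -4/3 ≈ -1.3333)
j(M) = 2*M
B = -4 (B = 3*(-4/3) = -4)
I(r, l) = r**2 (I(r, l) = r*(2*0 + r) = r*(0 + r) = r*r = r**2)
X(z, t) = 28 (X(z, t) = -4 - 1*(-32) = -4 + 32 = 28)
X(I(4, -2), 70) - 1*(-2579) = 28 - 1*(-2579) = 28 + 2579 = 2607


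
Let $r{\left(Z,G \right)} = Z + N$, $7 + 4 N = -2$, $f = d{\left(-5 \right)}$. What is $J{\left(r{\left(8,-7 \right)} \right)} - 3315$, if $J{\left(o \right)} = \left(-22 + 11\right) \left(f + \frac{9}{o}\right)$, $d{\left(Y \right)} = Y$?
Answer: $- \frac{75376}{23} \approx -3277.2$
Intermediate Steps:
$f = -5$
$N = - \frac{9}{4}$ ($N = - \frac{7}{4} + \frac{1}{4} \left(-2\right) = - \frac{7}{4} - \frac{1}{2} = - \frac{9}{4} \approx -2.25$)
$r{\left(Z,G \right)} = - \frac{9}{4} + Z$ ($r{\left(Z,G \right)} = Z - \frac{9}{4} = - \frac{9}{4} + Z$)
$J{\left(o \right)} = 55 - \frac{99}{o}$ ($J{\left(o \right)} = \left(-22 + 11\right) \left(-5 + \frac{9}{o}\right) = - 11 \left(-5 + \frac{9}{o}\right) = 55 - \frac{99}{o}$)
$J{\left(r{\left(8,-7 \right)} \right)} - 3315 = \left(55 - \frac{99}{- \frac{9}{4} + 8}\right) - 3315 = \left(55 - \frac{99}{\frac{23}{4}}\right) - 3315 = \left(55 - \frac{396}{23}\right) - 3315 = \frac{869}{23} - 3315 = - \frac{75376}{23}$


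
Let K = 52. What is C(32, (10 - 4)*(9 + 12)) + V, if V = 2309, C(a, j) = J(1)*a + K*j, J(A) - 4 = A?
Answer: 9021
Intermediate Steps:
J(A) = 4 + A
C(a, j) = 5*a + 52*j (C(a, j) = (4 + 1)*a + 52*j = 5*a + 52*j)
C(32, (10 - 4)*(9 + 12)) + V = (5*32 + 52*((10 - 4)*(9 + 12))) + 2309 = (160 + 52*(6*21)) + 2309 = (160 + 52*126) + 2309 = (160 + 6552) + 2309 = 6712 + 2309 = 9021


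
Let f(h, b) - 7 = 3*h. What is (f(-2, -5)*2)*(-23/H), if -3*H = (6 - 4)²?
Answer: 69/2 ≈ 34.500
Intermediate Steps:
f(h, b) = 7 + 3*h
H = -4/3 (H = -(6 - 4)²/3 = -⅓*2² = -⅓*4 = -4/3 ≈ -1.3333)
(f(-2, -5)*2)*(-23/H) = ((7 + 3*(-2))*2)*(-23/(-4/3)) = ((7 - 6)*2)*(-23*(-¾)) = (1*2)*(69/4) = 2*(69/4) = 69/2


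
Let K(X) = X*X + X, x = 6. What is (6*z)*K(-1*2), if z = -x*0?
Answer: 0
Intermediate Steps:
z = 0 (z = -1*6*0 = -6*0 = 0)
K(X) = X + X**2 (K(X) = X**2 + X = X + X**2)
(6*z)*K(-1*2) = (6*0)*((-1*2)*(1 - 1*2)) = 0*(-2*(1 - 2)) = 0*(-2*(-1)) = 0*2 = 0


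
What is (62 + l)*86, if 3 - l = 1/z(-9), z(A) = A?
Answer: 50396/9 ≈ 5599.6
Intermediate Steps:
l = 28/9 (l = 3 - 1/(-9) = 3 - 1*(-⅑) = 3 + ⅑ = 28/9 ≈ 3.1111)
(62 + l)*86 = (62 + 28/9)*86 = (586/9)*86 = 50396/9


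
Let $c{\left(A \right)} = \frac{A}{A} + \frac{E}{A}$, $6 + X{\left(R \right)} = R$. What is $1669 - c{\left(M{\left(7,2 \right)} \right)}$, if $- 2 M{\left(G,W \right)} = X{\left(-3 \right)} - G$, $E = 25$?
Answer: $\frac{13319}{8} \approx 1664.9$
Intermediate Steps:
$X{\left(R \right)} = -6 + R$
$M{\left(G,W \right)} = \frac{9}{2} + \frac{G}{2}$ ($M{\left(G,W \right)} = - \frac{\left(-6 - 3\right) - G}{2} = - \frac{-9 - G}{2} = \frac{9}{2} + \frac{G}{2}$)
$c{\left(A \right)} = 1 + \frac{25}{A}$ ($c{\left(A \right)} = \frac{A}{A} + \frac{25}{A} = 1 + \frac{25}{A}$)
$1669 - c{\left(M{\left(7,2 \right)} \right)} = 1669 - \frac{25 + \left(\frac{9}{2} + \frac{1}{2} \cdot 7\right)}{\frac{9}{2} + \frac{1}{2} \cdot 7} = 1669 - \frac{25 + \left(\frac{9}{2} + \frac{7}{2}\right)}{\frac{9}{2} + \frac{7}{2}} = 1669 - \frac{25 + 8}{8} = 1669 - \frac{1}{8} \cdot 33 = 1669 - \frac{33}{8} = \frac{13319}{8}$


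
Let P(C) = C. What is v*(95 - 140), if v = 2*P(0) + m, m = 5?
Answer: -225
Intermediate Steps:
v = 5 (v = 2*0 + 5 = 0 + 5 = 5)
v*(95 - 140) = 5*(95 - 140) = 5*(-45) = -225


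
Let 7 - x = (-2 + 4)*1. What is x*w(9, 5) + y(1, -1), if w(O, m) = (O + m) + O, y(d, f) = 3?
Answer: 118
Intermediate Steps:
x = 5 (x = 7 - (-2 + 4) = 7 - 2 = 5)
w(O, m) = m + 2*O
x*w(9, 5) + y(1, -1) = 5*(5 + 2*9) + 3 = 5*(5 + 18) + 3 = 5*23 + 3 = 115 + 3 = 118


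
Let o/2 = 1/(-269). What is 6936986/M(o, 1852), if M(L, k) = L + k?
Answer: 933024617/249093 ≈ 3745.7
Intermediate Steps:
o = -2/269 (o = 2/(-269) = 2*(-1/269) = -2/269 ≈ -0.0074349)
6936986/M(o, 1852) = 6936986/(-2/269 + 1852) = 6936986/(498186/269) = 6936986*(269/498186) = 933024617/249093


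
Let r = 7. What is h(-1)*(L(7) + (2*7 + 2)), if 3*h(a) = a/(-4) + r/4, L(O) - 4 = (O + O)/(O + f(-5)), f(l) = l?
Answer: 18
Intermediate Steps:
L(O) = 4 + 2*O/(-5 + O) (L(O) = 4 + (O + O)/(O - 5) = 4 + (2*O)/(-5 + O) = 4 + 2*O/(-5 + O))
h(a) = 7/12 - a/12 (h(a) = (a/(-4) + 7/4)/3 = (a*(-¼) + 7*(¼))/3 = (-a/4 + 7/4)/3 = (7/4 - a/4)/3 = 7/12 - a/12)
h(-1)*(L(7) + (2*7 + 2)) = (7/12 - 1/12*(-1))*(2*(-10 + 3*7)/(-5 + 7) + (2*7 + 2)) = (7/12 + 1/12)*(2*(-10 + 21)/2 + (14 + 2)) = 2*(2*(½)*11 + 16)/3 = 2*(11 + 16)/3 = (⅔)*27 = 18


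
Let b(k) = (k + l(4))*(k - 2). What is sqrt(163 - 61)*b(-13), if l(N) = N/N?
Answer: 180*sqrt(102) ≈ 1817.9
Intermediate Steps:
l(N) = 1
b(k) = (1 + k)*(-2 + k) (b(k) = (k + 1)*(k - 2) = (1 + k)*(-2 + k))
sqrt(163 - 61)*b(-13) = sqrt(163 - 61)*(-2 + (-13)**2 - 1*(-13)) = sqrt(102)*(-2 + 169 + 13) = sqrt(102)*180 = 180*sqrt(102)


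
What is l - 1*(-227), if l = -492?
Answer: -265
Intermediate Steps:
l - 1*(-227) = -492 - 1*(-227) = -492 + 227 = -265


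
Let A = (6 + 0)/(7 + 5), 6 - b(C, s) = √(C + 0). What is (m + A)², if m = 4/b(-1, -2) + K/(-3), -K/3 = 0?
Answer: 7161/5476 + 340*I/1369 ≈ 1.3077 + 0.24836*I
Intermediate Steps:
K = 0 (K = -3*0 = 0)
b(C, s) = 6 - √C (b(C, s) = 6 - √(C + 0) = 6 - √C)
A = ½ (A = 6/12 = 6*(1/12) = ½ ≈ 0.50000)
m = 4*(6 + I)/37 (m = 4/(6 - √(-1)) + 0/(-3) = 4/(6 - I) + 0*(-⅓) = 4*((6 + I)/37) + 0 = 4*(6 + I)/37 + 0 = 4*(6 + I)/37 ≈ 0.64865 + 0.10811*I)
(m + A)² = ((24/37 + 4*I/37) + ½)² = (85/74 + 4*I/37)²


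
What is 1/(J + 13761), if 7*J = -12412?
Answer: 7/83915 ≈ 8.3418e-5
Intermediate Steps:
J = -12412/7 (J = (⅐)*(-12412) = -12412/7 ≈ -1773.1)
1/(J + 13761) = 1/(-12412/7 + 13761) = 1/(83915/7) = 7/83915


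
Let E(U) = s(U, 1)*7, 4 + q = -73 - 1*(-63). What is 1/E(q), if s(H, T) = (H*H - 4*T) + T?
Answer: 1/1351 ≈ 0.00074019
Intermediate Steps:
s(H, T) = H**2 - 3*T (s(H, T) = (H**2 - 4*T) + T = H**2 - 3*T)
q = -14 (q = -4 + (-73 - 1*(-63)) = -4 + (-73 + 63) = -4 - 10 = -14)
E(U) = -21 + 7*U**2 (E(U) = (U**2 - 3*1)*7 = (U**2 - 3)*7 = (-3 + U**2)*7 = -21 + 7*U**2)
1/E(q) = 1/(-21 + 7*(-14)**2) = 1/(-21 + 7*196) = 1/(-21 + 1372) = 1/1351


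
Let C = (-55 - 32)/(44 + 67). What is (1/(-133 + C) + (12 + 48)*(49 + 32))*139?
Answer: 3343917857/4950 ≈ 6.7554e+5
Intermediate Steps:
C = -29/37 (C = -87/111 = -87*1/111 = -29/37 ≈ -0.78378)
(1/(-133 + C) + (12 + 48)*(49 + 32))*139 = (1/(-133 - 29/37) + (12 + 48)*(49 + 32))*139 = (1/(-4950/37) + 60*81)*139 = (-37/4950 + 4860)*139 = (24056963/4950)*139 = 3343917857/4950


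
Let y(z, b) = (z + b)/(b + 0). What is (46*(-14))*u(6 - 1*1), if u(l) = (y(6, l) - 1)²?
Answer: -23184/25 ≈ -927.36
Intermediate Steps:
y(z, b) = (b + z)/b
u(l) = (-1 + (6 + l)/l)² (u(l) = ((l + 6)/l - 1)² = ((6 + l)/l - 1)² = (-1 + (6 + l)/l)²)
(46*(-14))*u(6 - 1*1) = (46*(-14))*(36/(6 - 1*1)²) = -23184/(6 - 1)² = -23184/5² = -23184/25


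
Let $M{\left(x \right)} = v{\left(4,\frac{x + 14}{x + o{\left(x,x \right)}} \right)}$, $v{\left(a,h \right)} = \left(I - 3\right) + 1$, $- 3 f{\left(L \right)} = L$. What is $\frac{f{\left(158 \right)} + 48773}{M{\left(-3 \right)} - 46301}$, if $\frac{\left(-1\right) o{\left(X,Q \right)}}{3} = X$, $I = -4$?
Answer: $- \frac{146161}{138921} \approx -1.0521$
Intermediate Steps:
$o{\left(X,Q \right)} = - 3 X$
$f{\left(L \right)} = - \frac{L}{3}$
$v{\left(a,h \right)} = -6$ ($v{\left(a,h \right)} = \left(-4 - 3\right) + 1 = -7 + 1 = -6$)
$M{\left(x \right)} = -6$
$\frac{f{\left(158 \right)} + 48773}{M{\left(-3 \right)} - 46301} = \frac{\left(- \frac{1}{3}\right) 158 + 48773}{-6 - 46301} = \frac{- \frac{158}{3} + 48773}{-46307} = \frac{146161}{3} \left(- \frac{1}{46307}\right) = - \frac{146161}{138921}$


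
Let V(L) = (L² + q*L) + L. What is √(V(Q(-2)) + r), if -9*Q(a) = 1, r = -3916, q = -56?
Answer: 10*I*√3167/9 ≈ 62.529*I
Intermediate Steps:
Q(a) = -⅑ (Q(a) = -⅑*1 = -⅑)
V(L) = L² - 55*L (V(L) = (L² - 56*L) + L = L² - 55*L)
√(V(Q(-2)) + r) = √(-(-55 - ⅑)/9 - 3916) = √(-⅑*(-496/9) - 3916) = √(496/81 - 3916) = √(-316700/81) = 10*I*√3167/9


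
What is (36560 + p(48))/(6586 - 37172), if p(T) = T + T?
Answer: -18328/15293 ≈ -1.1985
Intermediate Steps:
p(T) = 2*T
(36560 + p(48))/(6586 - 37172) = (36560 + 2*48)/(6586 - 37172) = (36560 + 96)/(-30586) = 36656*(-1/30586) = -18328/15293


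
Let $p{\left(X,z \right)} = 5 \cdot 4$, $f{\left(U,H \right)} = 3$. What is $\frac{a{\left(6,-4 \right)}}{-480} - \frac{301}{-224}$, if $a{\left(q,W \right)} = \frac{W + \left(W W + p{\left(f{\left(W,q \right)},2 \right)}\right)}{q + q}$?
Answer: $\frac{1927}{1440} \approx 1.3382$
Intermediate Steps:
$p{\left(X,z \right)} = 20$
$a{\left(q,W \right)} = \frac{20 + W + W^{2}}{2 q}$ ($a{\left(q,W \right)} = \frac{W + \left(W W + 20\right)}{q + q} = \frac{W + \left(W^{2} + 20\right)}{2 q} = \left(W + \left(20 + W^{2}\right)\right) \frac{1}{2 q} = \left(20 + W + W^{2}\right) \frac{1}{2 q} = \frac{20 + W + W^{2}}{2 q}$)
$\frac{a{\left(6,-4 \right)}}{-480} - \frac{301}{-224} = \frac{\frac{1}{2} \cdot \frac{1}{6} \left(20 - 4 + \left(-4\right)^{2}\right)}{-480} - \frac{301}{-224} = \frac{1}{2} \cdot \frac{1}{6} \left(20 - 4 + 16\right) \left(- \frac{1}{480}\right) - - \frac{43}{32} = \frac{1}{2} \cdot \frac{1}{6} \cdot 32 \left(- \frac{1}{480}\right) + \frac{43}{32} = \frac{8}{3} \left(- \frac{1}{480}\right) + \frac{43}{32} = - \frac{1}{180} + \frac{43}{32} = \frac{1927}{1440}$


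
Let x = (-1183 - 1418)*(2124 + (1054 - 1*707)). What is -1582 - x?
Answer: 6425489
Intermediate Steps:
x = -6427071 (x = -2601*(2124 + (1054 - 707)) = -2601*(2124 + 347) = -2601*2471 = -6427071)
-1582 - x = -1582 - 1*(-6427071) = -1582 + 6427071 = 6425489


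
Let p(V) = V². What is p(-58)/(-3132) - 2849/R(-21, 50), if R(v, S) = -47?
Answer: 75560/1269 ≈ 59.543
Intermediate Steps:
p(-58)/(-3132) - 2849/R(-21, 50) = (-58)²/(-3132) - 2849/(-47) = 3364*(-1/3132) - 2849*(-1/47) = -29/27 + 2849/47 = 75560/1269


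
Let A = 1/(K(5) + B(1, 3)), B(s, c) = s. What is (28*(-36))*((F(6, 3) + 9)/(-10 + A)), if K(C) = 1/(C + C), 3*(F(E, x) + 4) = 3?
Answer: 16632/25 ≈ 665.28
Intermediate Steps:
F(E, x) = -3 (F(E, x) = -4 + (1/3)*3 = -4 + 1 = -3)
K(C) = 1/(2*C)
A = 10/11 (A = 1/((1/2)/5 + 1) = 1/((1/2)*(1/5) + 1) = 1/(1/10 + 1) = 1/(11/10) = 10/11 ≈ 0.90909)
(28*(-36))*((F(6, 3) + 9)/(-10 + A)) = (28*(-36))*((-3 + 9)/(-10 + 10/11)) = -6048/(-100/11) = -6048*(-11)/100 = -1008*(-33/50) = 16632/25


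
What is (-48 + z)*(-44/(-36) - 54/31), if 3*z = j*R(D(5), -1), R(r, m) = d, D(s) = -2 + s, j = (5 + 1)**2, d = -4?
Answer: 4640/93 ≈ 49.892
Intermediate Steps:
j = 36 (j = 6**2 = 36)
R(r, m) = -4
z = -48 (z = (36*(-4))/3 = (1/3)*(-144) = -48)
(-48 + z)*(-44/(-36) - 54/31) = (-48 - 48)*(-44/(-36) - 54/31) = -96*(-44*(-1/36) - 54*1/31) = -96*(11/9 - 54/31) = -96*(-145/279) = 4640/93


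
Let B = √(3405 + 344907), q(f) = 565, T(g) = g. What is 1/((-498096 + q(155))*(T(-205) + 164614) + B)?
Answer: -27266191393/2230335579239121725243 - 2*√87078/6691006737717365175729 ≈ -1.2225e-11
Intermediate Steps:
B = 2*√87078 (B = √348312 = 2*√87078 ≈ 590.18)
1/((-498096 + q(155))*(T(-205) + 164614) + B) = 1/((-498096 + 565)*(-205 + 164614) + 2*√87078) = 1/(-497531*164409 + 2*√87078) = 1/(-81798574179 + 2*√87078)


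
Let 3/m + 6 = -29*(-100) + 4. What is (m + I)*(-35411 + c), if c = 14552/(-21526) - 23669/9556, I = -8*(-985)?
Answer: -9242053655441711497/33118095416 ≈ -2.7906e+8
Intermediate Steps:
I = 7880
m = 1/966 (m = 3/(-6 + (-29*(-100) + 4)) = 3/(-6 + (2900 + 4)) = 3/(-6 + 2904) = 3/2898 = 3*(1/2898) = 1/966 ≈ 0.0010352)
c = -324278903/102851228 (c = 14552*(-1/21526) - 23669*1/9556 = -7276/10763 - 23669/9556 = -324278903/102851228 ≈ -3.1529)
(m + I)*(-35411 + c) = (1/966 + 7880)*(-35411 - 324278903/102851228) = (7612081/966)*(-3642389113611/102851228) = -9242053655441711497/33118095416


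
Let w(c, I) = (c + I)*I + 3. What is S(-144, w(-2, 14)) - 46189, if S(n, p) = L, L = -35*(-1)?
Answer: -46154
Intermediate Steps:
w(c, I) = 3 + I*(I + c) (w(c, I) = (I + c)*I + 3 = I*(I + c) + 3 = 3 + I*(I + c))
L = 35
S(n, p) = 35
S(-144, w(-2, 14)) - 46189 = 35 - 46189 = -46154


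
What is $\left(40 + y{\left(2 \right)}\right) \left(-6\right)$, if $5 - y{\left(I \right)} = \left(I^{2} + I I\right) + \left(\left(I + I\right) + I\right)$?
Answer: $-186$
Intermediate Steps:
$y{\left(I \right)} = 5 - 3 I - 2 I^{2}$ ($y{\left(I \right)} = 5 - \left(\left(I^{2} + I I\right) + \left(\left(I + I\right) + I\right)\right) = 5 - \left(\left(I^{2} + I^{2}\right) + \left(2 I + I\right)\right) = 5 - \left(2 I^{2} + 3 I\right) = 5 - 3 I - 2 I^{2}$)
$\left(40 + y{\left(2 \right)}\right) \left(-6\right) = \left(40 - \left(1 + 8\right)\right) \left(-6\right) = \left(40 - 9\right) \left(-6\right) = 31 \left(-6\right) = -186$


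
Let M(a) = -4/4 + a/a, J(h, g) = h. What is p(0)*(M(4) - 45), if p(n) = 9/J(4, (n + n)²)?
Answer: -405/4 ≈ -101.25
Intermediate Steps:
M(a) = 0 (M(a) = -4*¼ + 1 = -1 + 1 = 0)
p(n) = 9/4
p(0)*(M(4) - 45) = 9*(0 - 45)/4 = (9/4)*(-45) = -405/4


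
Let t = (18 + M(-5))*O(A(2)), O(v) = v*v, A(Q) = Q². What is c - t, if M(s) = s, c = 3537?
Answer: 3329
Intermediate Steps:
O(v) = v²
t = 208 (t = (18 - 5)*(2²)² = 13*4² = 13*16 = 208)
c - t = 3537 - 1*208 = 3537 - 208 = 3329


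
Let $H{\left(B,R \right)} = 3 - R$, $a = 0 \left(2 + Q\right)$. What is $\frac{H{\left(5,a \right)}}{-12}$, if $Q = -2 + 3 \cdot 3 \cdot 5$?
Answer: $- \frac{1}{4} \approx -0.25$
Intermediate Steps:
$Q = 43$ ($Q = -2 + 9 \cdot 5 = -2 + 45 = 43$)
$a = 0$ ($a = 0 \left(2 + 43\right) = 0 \cdot 45 = 0$)
$\frac{H{\left(5,a \right)}}{-12} = \frac{3 - 0}{-12} = - \frac{3 + 0}{12} = \left(- \frac{1}{12}\right) 3 = - \frac{1}{4}$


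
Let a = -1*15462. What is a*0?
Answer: 0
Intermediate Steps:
a = -15462
a*0 = -15462*0 = 0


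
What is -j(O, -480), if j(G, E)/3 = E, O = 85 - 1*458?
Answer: 1440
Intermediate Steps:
O = -373 (O = 85 - 458 = -373)
j(G, E) = 3*E
-j(O, -480) = -3*(-480) = -1*(-1440) = 1440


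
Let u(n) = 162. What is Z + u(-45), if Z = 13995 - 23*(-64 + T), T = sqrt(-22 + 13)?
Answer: 15629 - 69*I ≈ 15629.0 - 69.0*I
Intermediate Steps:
T = 3*I (T = sqrt(-9) = 3*I ≈ 3.0*I)
Z = 15467 - 69*I (Z = 13995 - 23*(-64 + 3*I) = 13995 - (-1472 + 69*I) = 13995 + (1472 - 69*I) = 15467 - 69*I ≈ 15467.0 - 69.0*I)
Z + u(-45) = (15467 - 69*I) + 162 = 15629 - 69*I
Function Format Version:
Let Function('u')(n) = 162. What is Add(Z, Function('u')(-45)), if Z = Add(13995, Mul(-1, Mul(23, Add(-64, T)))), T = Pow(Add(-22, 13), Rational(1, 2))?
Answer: Add(15629, Mul(-69, I)) ≈ Add(15629., Mul(-69.000, I))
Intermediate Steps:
T = Mul(3, I) (T = Pow(-9, Rational(1, 2)) = Mul(3, I) ≈ Mul(3.0000, I))
Z = Add(15467, Mul(-69, I)) (Z = Add(13995, Mul(-1, Mul(23, Add(-64, Mul(3, I))))) = Add(13995, Mul(-1, Add(-1472, Mul(69, I)))) = Add(13995, Add(1472, Mul(-69, I))) = Add(15467, Mul(-69, I)) ≈ Add(15467., Mul(-69.000, I)))
Add(Z, Function('u')(-45)) = Add(Add(15467, Mul(-69, I)), 162) = Add(15629, Mul(-69, I))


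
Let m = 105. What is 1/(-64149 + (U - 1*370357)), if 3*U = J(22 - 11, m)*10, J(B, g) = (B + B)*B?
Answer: -3/1301098 ≈ -2.3057e-6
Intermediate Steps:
J(B, g) = 2*B² (J(B, g) = (2*B)*B = 2*B²)
U = 2420/3 (U = ((2*(22 - 11)²)*10)/3 = ((2*11²)*10)/3 = ((2*121)*10)/3 = (242*10)/3 = (⅓)*2420 = 2420/3 ≈ 806.67)
1/(-64149 + (U - 1*370357)) = 1/(-64149 + (2420/3 - 1*370357)) = 1/(-64149 + (2420/3 - 370357)) = 1/(-64149 - 1108651/3) = 1/(-1301098/3) = -3/1301098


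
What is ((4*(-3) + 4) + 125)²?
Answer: 13689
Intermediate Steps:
((4*(-3) + 4) + 125)² = ((-12 + 4) + 125)² = (-8 + 125)² = 117² = 13689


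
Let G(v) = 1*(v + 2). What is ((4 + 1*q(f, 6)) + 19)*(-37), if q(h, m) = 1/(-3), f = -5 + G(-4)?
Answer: -2516/3 ≈ -838.67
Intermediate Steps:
G(v) = 2 + v (G(v) = 1*(2 + v) = 2 + v)
f = -7 (f = -5 + (2 - 4) = -5 - 2 = -7)
q(h, m) = -⅓
((4 + 1*q(f, 6)) + 19)*(-37) = ((4 + 1*(-⅓)) + 19)*(-37) = ((4 - ⅓) + 19)*(-37) = (11/3 + 19)*(-37) = (68/3)*(-37) = -2516/3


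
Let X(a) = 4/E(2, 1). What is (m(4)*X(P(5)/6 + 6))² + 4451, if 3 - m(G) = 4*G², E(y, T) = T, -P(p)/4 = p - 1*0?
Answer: 63987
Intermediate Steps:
P(p) = -4*p (P(p) = -4*(p - 1*0) = -4*(p + 0) = -4*p)
m(G) = 3 - 4*G²
X(a) = 4 (X(a) = 4/1 = 4*1 = 4)
(m(4)*X(P(5)/6 + 6))² + 4451 = ((3 - 4*4²)*4)² + 4451 = ((3 - 4*16)*4)² + 4451 = ((3 - 64)*4)² + 4451 = (-61*4)² + 4451 = (-244)² + 4451 = 59536 + 4451 = 63987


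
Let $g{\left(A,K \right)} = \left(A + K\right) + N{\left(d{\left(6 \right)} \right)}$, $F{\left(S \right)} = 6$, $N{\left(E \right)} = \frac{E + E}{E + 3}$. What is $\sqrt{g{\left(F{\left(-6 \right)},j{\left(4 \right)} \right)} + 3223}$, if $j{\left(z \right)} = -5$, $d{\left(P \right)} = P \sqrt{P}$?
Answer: $\frac{2 \sqrt{806 + 1613 \sqrt{6}}}{\sqrt{1 + 2 \sqrt{6}}} \approx 56.795$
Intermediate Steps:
$d{\left(P \right)} = P^{\frac{3}{2}}$
$N{\left(E \right)} = \frac{2 E}{3 + E}$
$g{\left(A,K \right)} = A + K + \frac{12 \sqrt{6}}{3 + 6 \sqrt{6}}$ ($g{\left(A,K \right)} = \left(A + K\right) + \frac{2 \cdot 6^{\frac{3}{2}}}{3 + 6^{\frac{3}{2}}} = \left(A + K\right) + \frac{2 \cdot 6 \sqrt{6}}{3 + 6 \sqrt{6}} = \left(A + K\right) + \frac{12 \sqrt{6}}{3 + 6 \sqrt{6}} = A + K + \frac{12 \sqrt{6}}{3 + 6 \sqrt{6}}$)
$\sqrt{g{\left(F{\left(-6 \right)},j{\left(4 \right)} \right)} + 3223} = \sqrt{\left(\frac{48}{23} + 6 - 5 - \frac{4 \sqrt{6}}{23}\right) + 3223} = \sqrt{\left(\frac{71}{23} - \frac{4 \sqrt{6}}{23}\right) + 3223} = \sqrt{\frac{74200}{23} - \frac{4 \sqrt{6}}{23}}$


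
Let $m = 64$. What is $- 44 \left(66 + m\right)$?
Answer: $-5720$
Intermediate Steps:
$- 44 \left(66 + m\right) = - 44 \left(66 + 64\right) = \left(-44\right) 130 = -5720$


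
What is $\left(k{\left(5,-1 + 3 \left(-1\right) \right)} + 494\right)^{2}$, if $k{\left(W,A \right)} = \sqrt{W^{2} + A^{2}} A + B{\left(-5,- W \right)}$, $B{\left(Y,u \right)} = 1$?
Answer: $245681 - 3960 \sqrt{41} \approx 2.2032 \cdot 10^{5}$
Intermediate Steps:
$k{\left(W,A \right)} = 1 + A \sqrt{A^{2} + W^{2}}$ ($k{\left(W,A \right)} = \sqrt{W^{2} + A^{2}} A + 1 = \sqrt{A^{2} + W^{2}} A + 1 = A \sqrt{A^{2} + W^{2}} + 1 = 1 + A \sqrt{A^{2} + W^{2}}$)
$\left(k{\left(5,-1 + 3 \left(-1\right) \right)} + 494\right)^{2} = \left(\left(1 + \left(-1 + 3 \left(-1\right)\right) \sqrt{\left(-1 + 3 \left(-1\right)\right)^{2} + 5^{2}}\right) + 494\right)^{2} = \left(\left(1 + \left(-1 - 3\right) \sqrt{\left(-1 - 3\right)^{2} + 25}\right) + 494\right)^{2} = \left(\left(1 - 4 \sqrt{\left(-4\right)^{2} + 25}\right) + 494\right)^{2} = \left(\left(1 - 4 \sqrt{16 + 25}\right) + 494\right)^{2} = \left(\left(1 - 4 \sqrt{41}\right) + 494\right)^{2} = \left(495 - 4 \sqrt{41}\right)^{2}$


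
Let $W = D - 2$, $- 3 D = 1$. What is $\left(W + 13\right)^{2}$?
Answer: $\frac{1024}{9} \approx 113.78$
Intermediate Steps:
$D = - \frac{1}{3}$ ($D = \left(- \frac{1}{3}\right) 1 = - \frac{1}{3} \approx -0.33333$)
$W = - \frac{7}{3}$ ($W = - \frac{1}{3} - 2 = - \frac{7}{3} \approx -2.3333$)
$\left(W + 13\right)^{2} = \left(- \frac{7}{3} + 13\right)^{2} = \left(\frac{32}{3}\right)^{2} = \frac{1024}{9}$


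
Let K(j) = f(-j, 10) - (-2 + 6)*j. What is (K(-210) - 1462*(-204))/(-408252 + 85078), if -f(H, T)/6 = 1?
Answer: -149541/161587 ≈ -0.92545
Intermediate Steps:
f(H, T) = -6 (f(H, T) = -6*1 = -6)
K(j) = -6 - 4*j (K(j) = -6 - (-2 + 6)*j = -6 - 4*j)
(K(-210) - 1462*(-204))/(-408252 + 85078) = ((-6 - 4*(-210)) - 1462*(-204))/(-408252 + 85078) = ((-6 + 840) + 298248)/(-323174) = (834 + 298248)*(-1/323174) = 299082*(-1/323174) = -149541/161587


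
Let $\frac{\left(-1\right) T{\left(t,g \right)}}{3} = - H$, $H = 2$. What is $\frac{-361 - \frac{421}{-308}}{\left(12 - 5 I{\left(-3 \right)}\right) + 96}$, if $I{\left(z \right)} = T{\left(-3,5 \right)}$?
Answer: $- \frac{110767}{24024} \approx -4.6107$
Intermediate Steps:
$T{\left(t,g \right)} = 6$ ($T{\left(t,g \right)} = - 3 \left(\left(-1\right) 2\right) = \left(-3\right) \left(-2\right) = 6$)
$I{\left(z \right)} = 6$
$\frac{-361 - \frac{421}{-308}}{\left(12 - 5 I{\left(-3 \right)}\right) + 96} = \frac{-361 - \frac{421}{-308}}{\left(12 - 30\right) + 96} = \frac{-361 - - \frac{421}{308}}{\left(12 - 30\right) + 96} = \frac{-361 + \frac{421}{308}}{-18 + 96} = - \frac{110767}{308 \cdot 78} = \left(- \frac{110767}{308}\right) \frac{1}{78} = - \frac{110767}{24024}$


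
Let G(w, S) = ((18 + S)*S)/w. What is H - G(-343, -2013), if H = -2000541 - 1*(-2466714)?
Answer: 23416182/49 ≈ 4.7788e+5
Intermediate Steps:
G(w, S) = S*(18 + S)/w (G(w, S) = (S*(18 + S))/w = S*(18 + S)/w)
H = 466173 (H = -2000541 + 2466714 = 466173)
H - G(-343, -2013) = 466173 - (-2013)*(18 - 2013)/(-343) = 466173 - (-2013)*(-1)*(-1995)/343 = 466173 - 1*(-573705/49) = 466173 + 573705/49 = 23416182/49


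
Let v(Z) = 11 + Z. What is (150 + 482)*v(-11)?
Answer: 0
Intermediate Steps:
(150 + 482)*v(-11) = (150 + 482)*(11 - 11) = 632*0 = 0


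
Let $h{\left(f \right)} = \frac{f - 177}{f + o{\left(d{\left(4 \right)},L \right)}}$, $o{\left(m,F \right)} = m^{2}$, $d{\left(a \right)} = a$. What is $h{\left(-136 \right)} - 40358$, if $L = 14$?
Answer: $- \frac{4842647}{120} \approx -40355.0$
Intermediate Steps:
$h{\left(f \right)} = \frac{-177 + f}{16 + f}$ ($h{\left(f \right)} = \frac{f - 177}{f + 4^{2}} = \frac{-177 + f}{f + 16} = \frac{-177 + f}{16 + f}$)
$h{\left(-136 \right)} - 40358 = \frac{-177 - 136}{16 - 136} - 40358 = \frac{1}{-120} \left(-313\right) - 40358 = \left(- \frac{1}{120}\right) \left(-313\right) - 40358 = \frac{313}{120} - 40358 = - \frac{4842647}{120}$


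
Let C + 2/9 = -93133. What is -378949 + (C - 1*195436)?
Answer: -6007664/9 ≈ -6.6752e+5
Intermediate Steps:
C = -838199/9 (C = -2/9 - 93133 = -838199/9 ≈ -93133.)
-378949 + (C - 1*195436) = -378949 + (-838199/9 - 1*195436) = -378949 + (-838199/9 - 195436) = -378949 - 2597123/9 = -6007664/9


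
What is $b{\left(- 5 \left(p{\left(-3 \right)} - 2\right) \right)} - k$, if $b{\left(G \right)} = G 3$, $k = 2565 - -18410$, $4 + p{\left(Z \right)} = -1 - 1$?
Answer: $-20855$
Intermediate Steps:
$p{\left(Z \right)} = -6$ ($p{\left(Z \right)} = -4 - 2 = -6$)
$k = 20975$ ($k = 2565 + 18410 = 20975$)
$b{\left(G \right)} = 3 G$
$b{\left(- 5 \left(p{\left(-3 \right)} - 2\right) \right)} - k = 3 \left(- 5 \left(-6 - 2\right)\right) - 20975 = 3 \left(\left(-5\right) \left(-8\right)\right) - 20975 = 3 \cdot 40 - 20975 = 120 - 20975 = -20855$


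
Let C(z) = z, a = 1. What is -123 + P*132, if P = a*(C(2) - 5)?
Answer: -519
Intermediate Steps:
P = -3 (P = 1*(2 - 5) = 1*(-3) = -3)
-123 + P*132 = -123 - 3*132 = -123 - 396 = -519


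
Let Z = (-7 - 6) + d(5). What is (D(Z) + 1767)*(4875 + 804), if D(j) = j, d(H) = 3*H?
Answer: 10046151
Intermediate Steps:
Z = 2 (Z = (-7 - 6) + 3*5 = -13 + 15 = 2)
(D(Z) + 1767)*(4875 + 804) = (2 + 1767)*(4875 + 804) = 1769*5679 = 10046151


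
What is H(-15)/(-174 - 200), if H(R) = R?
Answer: 15/374 ≈ 0.040107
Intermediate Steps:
H(-15)/(-174 - 200) = -15/(-174 - 200) = -15/(-374) = -1/374*(-15) = 15/374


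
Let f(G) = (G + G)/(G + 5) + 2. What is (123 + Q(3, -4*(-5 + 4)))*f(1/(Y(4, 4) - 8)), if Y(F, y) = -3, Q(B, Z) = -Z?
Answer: 6307/27 ≈ 233.59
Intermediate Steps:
f(G) = 2 + 2*G/(5 + G) (f(G) = (2*G)/(5 + G) + 2 = 2*G/(5 + G) + 2 = 2 + 2*G/(5 + G))
(123 + Q(3, -4*(-5 + 4)))*f(1/(Y(4, 4) - 8)) = (123 - (-4)*(-5 + 4))*(2*(5 + 2/(-3 - 8))/(5 + 1/(-3 - 8))) = (123 - (-4)*(-1))*(2*(5 + 2/(-11))/(5 + 1/(-11))) = (123 - 1*4)*(2*(5 + 2*(-1/11))/(5 - 1/11)) = (123 - 4)*(2*(5 - 2/11)/(54/11)) = 119*(2*(11/54)*(53/11)) = 119*(53/27) = 6307/27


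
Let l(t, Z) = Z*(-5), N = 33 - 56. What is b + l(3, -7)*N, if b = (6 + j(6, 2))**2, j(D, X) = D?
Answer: -661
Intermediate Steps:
N = -23
l(t, Z) = -5*Z
b = 144 (b = (6 + 6)**2 = 12**2 = 144)
b + l(3, -7)*N = 144 - 5*(-7)*(-23) = 144 + 35*(-23) = 144 - 805 = -661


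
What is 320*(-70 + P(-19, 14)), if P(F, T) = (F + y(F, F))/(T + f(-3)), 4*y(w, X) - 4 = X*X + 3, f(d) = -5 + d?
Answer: -55520/3 ≈ -18507.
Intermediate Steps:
y(w, X) = 7/4 + X²/4 (y(w, X) = 1 + (X*X + 3)/4 = 1 + (X² + 3)/4 = 1 + (3 + X²)/4 = 1 + (¾ + X²/4) = 7/4 + X²/4)
P(F, T) = (7/4 + F + F²/4)/(-8 + T) (P(F, T) = (F + (7/4 + F²/4))/(T + (-5 - 3)) = (7/4 + F + F²/4)/(T - 8) = (7/4 + F + F²/4)/(-8 + T))
320*(-70 + P(-19, 14)) = 320*(-70 + (7 + (-19)² + 4*(-19))/(4*(-8 + 14))) = 320*(-70 + (¼)*(7 + 361 - 76)/6) = 320*(-70 + (¼)*(⅙)*292) = 320*(-70 + 73/6) = 320*(-347/6) = -55520/3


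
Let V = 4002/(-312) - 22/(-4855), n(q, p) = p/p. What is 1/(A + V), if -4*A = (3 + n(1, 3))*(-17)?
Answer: 252460/1054679 ≈ 0.23937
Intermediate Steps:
n(q, p) = 1
V = -3237141/252460 (V = 4002*(-1/312) - 22*(-1/4855) = -667/52 + 22/4855 = -3237141/252460 ≈ -12.822)
A = 17 (A = -(3 + 1)*(-17)/4 = -(-17) = -¼*(-68) = 17)
1/(A + V) = 1/(17 - 3237141/252460) = 1/(1054679/252460) = 252460/1054679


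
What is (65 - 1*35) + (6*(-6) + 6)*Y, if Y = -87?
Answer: 2640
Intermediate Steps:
(65 - 1*35) + (6*(-6) + 6)*Y = (65 - 1*35) + (6*(-6) + 6)*(-87) = (65 - 35) + (-36 + 6)*(-87) = 30 - 30*(-87) = 30 + 2610 = 2640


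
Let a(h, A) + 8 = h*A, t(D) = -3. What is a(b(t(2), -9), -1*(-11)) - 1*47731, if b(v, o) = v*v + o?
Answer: -47739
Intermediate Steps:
b(v, o) = o + v**2 (b(v, o) = v**2 + o = o + v**2)
a(h, A) = -8 + A*h (a(h, A) = -8 + h*A = -8 + A*h)
a(b(t(2), -9), -1*(-11)) - 1*47731 = (-8 + (-1*(-11))*(-9 + (-3)**2)) - 1*47731 = (-8 + 11*(-9 + 9)) - 47731 = (-8 + 11*0) - 47731 = (-8 + 0) - 47731 = -8 - 47731 = -47739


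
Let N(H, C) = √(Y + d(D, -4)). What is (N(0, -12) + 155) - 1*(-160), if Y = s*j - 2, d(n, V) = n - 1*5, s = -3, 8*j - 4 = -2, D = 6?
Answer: 315 + I*√7/2 ≈ 315.0 + 1.3229*I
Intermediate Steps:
j = ¼ (j = ½ + (⅛)*(-2) = ½ - ¼ = ¼ ≈ 0.25000)
d(n, V) = -5 + n (d(n, V) = n - 5 = -5 + n)
Y = -11/4 (Y = -3*¼ - 2 = -¾ - 2 = -11/4 ≈ -2.7500)
N(H, C) = I*√7/2 (N(H, C) = √(-11/4 + (-5 + 6)) = √(-11/4 + 1) = √(-7/4) = I*√7/2)
(N(0, -12) + 155) - 1*(-160) = (I*√7/2 + 155) - 1*(-160) = (155 + I*√7/2) + 160 = 315 + I*√7/2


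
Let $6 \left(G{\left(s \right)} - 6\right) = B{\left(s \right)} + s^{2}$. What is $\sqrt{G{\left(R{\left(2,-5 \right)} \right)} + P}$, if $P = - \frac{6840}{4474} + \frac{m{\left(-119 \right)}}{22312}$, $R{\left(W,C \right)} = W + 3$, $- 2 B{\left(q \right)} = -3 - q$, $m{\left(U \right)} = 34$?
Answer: $\frac{\sqrt{13040542591214043}}{37433958} \approx 3.0506$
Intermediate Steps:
$B{\left(q \right)} = \frac{3}{2} + \frac{q}{2}$ ($B{\left(q \right)} = - \frac{-3 - q}{2} = \frac{3}{2} + \frac{q}{2}$)
$R{\left(W,C \right)} = 3 + W$
$G{\left(s \right)} = \frac{25}{4} + \frac{s^{2}}{6} + \frac{s}{12}$ ($G{\left(s \right)} = 6 + \frac{\left(\frac{3}{2} + \frac{s}{2}\right) + s^{2}}{6} = 6 + \frac{\frac{3}{2} + s^{2} + \frac{s}{2}}{6} = 6 + \left(\frac{1}{4} + \frac{s^{2}}{6} + \frac{s}{12}\right) = \frac{25}{4} + \frac{s^{2}}{6} + \frac{s}{12}$)
$P = - \frac{38115491}{24955972}$ ($P = - \frac{6840}{4474} + \frac{34}{22312} = \left(-6840\right) \frac{1}{4474} + 34 \cdot \frac{1}{22312} = - \frac{3420}{2237} + \frac{17}{11156} = - \frac{38115491}{24955972} \approx -1.5273$)
$\sqrt{G{\left(R{\left(2,-5 \right)} \right)} + P} = \sqrt{\left(\frac{25}{4} + \frac{\left(3 + 2\right)^{2}}{6} + \frac{3 + 2}{12}\right) - \frac{38115491}{24955972}} = \sqrt{\left(\frac{25}{4} + \frac{5^{2}}{6} + \frac{1}{12} \cdot 5\right) - \frac{38115491}{24955972}} = \sqrt{\left(\frac{25}{4} + \frac{1}{6} \cdot 25 + \frac{5}{12}\right) - \frac{38115491}{24955972}} = \sqrt{\left(\frac{25}{4} + \frac{25}{6} + \frac{5}{12}\right) - \frac{38115491}{24955972}} = \sqrt{\frac{65}{6} - \frac{38115491}{24955972}} = \sqrt{\frac{696722617}{74867916}} = \frac{\sqrt{13040542591214043}}{37433958}$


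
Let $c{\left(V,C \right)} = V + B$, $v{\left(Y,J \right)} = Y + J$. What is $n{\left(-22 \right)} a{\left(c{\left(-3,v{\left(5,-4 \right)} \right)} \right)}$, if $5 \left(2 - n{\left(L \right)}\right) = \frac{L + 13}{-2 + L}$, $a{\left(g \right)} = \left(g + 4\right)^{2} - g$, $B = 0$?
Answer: $\frac{77}{10} \approx 7.7$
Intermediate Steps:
$v{\left(Y,J \right)} = J + Y$
$c{\left(V,C \right)} = V$ ($c{\left(V,C \right)} = V + 0 = V$)
$a{\left(g \right)} = \left(4 + g\right)^{2} - g$
$n{\left(L \right)} = 2 - \frac{13 + L}{5 \left(-2 + L\right)}$ ($n{\left(L \right)} = 2 - \frac{\left(L + 13\right) \frac{1}{-2 + L}}{5} = 2 - \frac{\left(13 + L\right) \frac{1}{-2 + L}}{5} = 2 - \frac{\frac{1}{-2 + L} \left(13 + L\right)}{5} = 2 - \frac{13 + L}{5 \left(-2 + L\right)}$)
$n{\left(-22 \right)} a{\left(c{\left(-3,v{\left(5,-4 \right)} \right)} \right)} = \frac{3 \left(-11 + 3 \left(-22\right)\right)}{5 \left(-2 - 22\right)} \left(\left(4 - 3\right)^{2} - -3\right) = \frac{3 \left(-11 - 66\right)}{5 \left(-24\right)} \left(1^{2} + 3\right) = \frac{3}{5} \left(- \frac{1}{24}\right) \left(-77\right) \left(1 + 3\right) = \frac{77}{40} \cdot 4 = \frac{77}{10}$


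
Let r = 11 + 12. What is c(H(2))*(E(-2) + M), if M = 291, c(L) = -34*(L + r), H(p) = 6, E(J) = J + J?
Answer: -282982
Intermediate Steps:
r = 23
E(J) = 2*J
c(L) = -782 - 34*L (c(L) = -34*(L + 23) = -34*(23 + L) = -782 - 34*L)
c(H(2))*(E(-2) + M) = (-782 - 34*6)*(2*(-2) + 291) = (-782 - 204)*(-4 + 291) = -986*287 = -282982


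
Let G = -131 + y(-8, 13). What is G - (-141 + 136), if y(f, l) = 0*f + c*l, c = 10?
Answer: 4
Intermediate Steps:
y(f, l) = 10*l (y(f, l) = 0*f + 10*l = 0 + 10*l = 10*l)
G = -1 (G = -131 + 10*13 = -131 + 130 = -1)
G - (-141 + 136) = -1 - (-141 + 136) = -1 - 1*(-5) = -1 + 5 = 4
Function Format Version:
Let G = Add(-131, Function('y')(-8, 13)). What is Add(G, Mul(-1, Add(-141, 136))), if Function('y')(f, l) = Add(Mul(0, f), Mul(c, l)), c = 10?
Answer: 4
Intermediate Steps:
Function('y')(f, l) = Mul(10, l) (Function('y')(f, l) = Add(Mul(0, f), Mul(10, l)) = Add(0, Mul(10, l)) = Mul(10, l))
G = -1 (G = Add(-131, Mul(10, 13)) = Add(-131, 130) = -1)
Add(G, Mul(-1, Add(-141, 136))) = Add(-1, Mul(-1, Add(-141, 136))) = Add(-1, Mul(-1, -5)) = Add(-1, 5) = 4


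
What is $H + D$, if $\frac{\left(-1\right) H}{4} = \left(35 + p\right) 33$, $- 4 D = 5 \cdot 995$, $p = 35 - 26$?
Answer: $- \frac{28207}{4} \approx -7051.8$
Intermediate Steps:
$p = 9$ ($p = 35 - 26 = 9$)
$D = - \frac{4975}{4}$ ($D = - \frac{5 \cdot 995}{4} = \left(- \frac{1}{4}\right) 4975 = - \frac{4975}{4} \approx -1243.8$)
$H = -5808$ ($H = - 4 \left(35 + 9\right) 33 = - 4 \cdot 44 \cdot 33 = \left(-4\right) 1452 = -5808$)
$H + D = -5808 - \frac{4975}{4} = - \frac{28207}{4}$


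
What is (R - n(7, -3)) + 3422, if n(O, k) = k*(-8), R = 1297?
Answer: 4695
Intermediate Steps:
n(O, k) = -8*k
(R - n(7, -3)) + 3422 = (1297 - (-8)*(-3)) + 3422 = (1297 - 1*24) + 3422 = (1297 - 24) + 3422 = 1273 + 3422 = 4695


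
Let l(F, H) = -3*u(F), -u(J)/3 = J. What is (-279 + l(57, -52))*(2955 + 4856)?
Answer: 1827774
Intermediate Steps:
u(J) = -3*J
l(F, H) = 9*F (l(F, H) = -(-9)*F = 9*F)
(-279 + l(57, -52))*(2955 + 4856) = (-279 + 9*57)*(2955 + 4856) = (-279 + 513)*7811 = 234*7811 = 1827774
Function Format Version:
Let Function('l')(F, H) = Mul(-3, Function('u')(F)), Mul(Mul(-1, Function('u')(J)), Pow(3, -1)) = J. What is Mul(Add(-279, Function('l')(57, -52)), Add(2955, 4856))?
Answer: 1827774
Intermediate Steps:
Function('u')(J) = Mul(-3, J)
Function('l')(F, H) = Mul(9, F) (Function('l')(F, H) = Mul(-3, Mul(-3, F)) = Mul(9, F))
Mul(Add(-279, Function('l')(57, -52)), Add(2955, 4856)) = Mul(Add(-279, Mul(9, 57)), Add(2955, 4856)) = Mul(Add(-279, 513), 7811) = Mul(234, 7811) = 1827774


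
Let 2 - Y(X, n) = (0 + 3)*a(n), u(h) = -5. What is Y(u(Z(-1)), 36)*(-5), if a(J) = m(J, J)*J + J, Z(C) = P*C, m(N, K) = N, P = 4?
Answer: 19970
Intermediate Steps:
Z(C) = 4*C
a(J) = J + J² (a(J) = J*J + J = J² + J = J + J²)
Y(X, n) = 2 - 3*n*(1 + n) (Y(X, n) = 2 - (0 + 3)*n*(1 + n) = 2 - 3*n*(1 + n))
Y(u(Z(-1)), 36)*(-5) = (2 - 3*36*(1 + 36))*(-5) = (2 - 3*36*37)*(-5) = (2 - 3996)*(-5) = -3994*(-5) = 19970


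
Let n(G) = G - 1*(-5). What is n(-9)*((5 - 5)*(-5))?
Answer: 0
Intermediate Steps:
n(G) = 5 + G (n(G) = G + 5 = 5 + G)
n(-9)*((5 - 5)*(-5)) = (5 - 9)*((5 - 5)*(-5)) = -0*(-5) = -4*0 = 0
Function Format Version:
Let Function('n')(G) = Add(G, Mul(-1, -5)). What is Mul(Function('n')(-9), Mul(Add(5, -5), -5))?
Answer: 0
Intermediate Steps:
Function('n')(G) = Add(5, G) (Function('n')(G) = Add(G, 5) = Add(5, G))
Mul(Function('n')(-9), Mul(Add(5, -5), -5)) = Mul(Add(5, -9), Mul(Add(5, -5), -5)) = Mul(-4, Mul(0, -5)) = Mul(-4, 0) = 0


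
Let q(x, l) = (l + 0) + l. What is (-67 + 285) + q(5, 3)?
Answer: 224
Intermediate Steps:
q(x, l) = 2*l (q(x, l) = l + l = 2*l)
(-67 + 285) + q(5, 3) = (-67 + 285) + 2*3 = 218 + 6 = 224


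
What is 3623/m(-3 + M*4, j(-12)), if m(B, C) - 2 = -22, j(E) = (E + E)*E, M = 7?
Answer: -3623/20 ≈ -181.15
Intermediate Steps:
j(E) = 2*E² (j(E) = (2*E)*E = 2*E²)
m(B, C) = -20 (m(B, C) = 2 - 22 = -20)
3623/m(-3 + M*4, j(-12)) = 3623/(-20) = 3623*(-1/20) = -3623/20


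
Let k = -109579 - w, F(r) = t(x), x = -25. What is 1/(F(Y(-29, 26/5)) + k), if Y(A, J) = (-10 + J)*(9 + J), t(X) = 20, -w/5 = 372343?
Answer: 1/1752156 ≈ 5.7073e-7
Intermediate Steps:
w = -1861715 (w = -5*372343 = -1861715)
F(r) = 20
k = 1752136 (k = -109579 - 1*(-1861715) = -109579 + 1861715 = 1752136)
1/(F(Y(-29, 26/5)) + k) = 1/(20 + 1752136) = 1/1752156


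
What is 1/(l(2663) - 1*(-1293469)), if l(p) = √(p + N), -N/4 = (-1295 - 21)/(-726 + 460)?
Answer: 24575911/31788178975038 - √954199/31788178975038 ≈ 7.7308e-7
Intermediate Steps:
N = -376/19 (N = -4*(-1295 - 21)/(-726 + 460) = -(-5264)/(-266) = -(-5264)*(-1)/266 = -4*94/19 = -376/19 ≈ -19.789)
l(p) = √(-376/19 + p) (l(p) = √(p - 376/19) = √(-376/19 + p))
1/(l(2663) - 1*(-1293469)) = 1/(√(-7144 + 361*2663)/19 - 1*(-1293469)) = 1/(√(-7144 + 961343)/19 + 1293469) = 1/(√954199/19 + 1293469) = 1/(1293469 + √954199/19)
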